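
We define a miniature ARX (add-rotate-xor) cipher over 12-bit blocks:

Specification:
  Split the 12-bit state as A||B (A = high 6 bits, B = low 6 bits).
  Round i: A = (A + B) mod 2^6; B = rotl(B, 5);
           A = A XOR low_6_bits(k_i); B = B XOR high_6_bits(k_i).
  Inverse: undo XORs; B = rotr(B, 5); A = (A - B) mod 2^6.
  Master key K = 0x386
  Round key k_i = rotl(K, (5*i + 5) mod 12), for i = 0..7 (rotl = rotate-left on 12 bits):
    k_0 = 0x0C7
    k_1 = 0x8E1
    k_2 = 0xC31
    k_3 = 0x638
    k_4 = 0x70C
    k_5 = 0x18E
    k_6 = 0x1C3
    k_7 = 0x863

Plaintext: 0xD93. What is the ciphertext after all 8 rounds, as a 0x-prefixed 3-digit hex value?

s_0 = plaintext = 0xD93
s_1 = Round(s_0, k_0) = 0x3AA
s_2 = Round(s_1, k_1) = 0x676
s_3 = Round(s_2, k_2) = 0xFAB
s_4 = Round(s_3, k_3) = 0x46D
s_5 = Round(s_4, k_4) = 0xCAA
s_6 = Round(s_5, k_5) = 0x493
s_7 = Round(s_6, k_6) = 0x9AE
s_8 = Round(s_7, k_7) = 0xDF6

0xDF6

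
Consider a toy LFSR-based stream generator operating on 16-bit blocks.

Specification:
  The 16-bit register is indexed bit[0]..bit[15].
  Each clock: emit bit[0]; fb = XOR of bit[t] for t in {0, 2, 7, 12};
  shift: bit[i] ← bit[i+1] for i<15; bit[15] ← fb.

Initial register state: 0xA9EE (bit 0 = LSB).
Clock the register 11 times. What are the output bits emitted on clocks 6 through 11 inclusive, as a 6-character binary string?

reg_0 = 0xA9EE
clock 1: out=0, reg = 0x54F7
clock 2: out=1, reg = 0x2A7B
clock 3: out=1, reg = 0x953D
clock 4: out=1, reg = 0xCA9E
clock 5: out=0, reg = 0x654F
clock 6: out=1, reg = 0x32A7
clock 7: out=1, reg = 0x1953
clock 8: out=1, reg = 0x0CA9
clock 9: out=1, reg = 0x0654
clock 10: out=0, reg = 0x832A
clock 11: out=0, reg = 0x4195

111100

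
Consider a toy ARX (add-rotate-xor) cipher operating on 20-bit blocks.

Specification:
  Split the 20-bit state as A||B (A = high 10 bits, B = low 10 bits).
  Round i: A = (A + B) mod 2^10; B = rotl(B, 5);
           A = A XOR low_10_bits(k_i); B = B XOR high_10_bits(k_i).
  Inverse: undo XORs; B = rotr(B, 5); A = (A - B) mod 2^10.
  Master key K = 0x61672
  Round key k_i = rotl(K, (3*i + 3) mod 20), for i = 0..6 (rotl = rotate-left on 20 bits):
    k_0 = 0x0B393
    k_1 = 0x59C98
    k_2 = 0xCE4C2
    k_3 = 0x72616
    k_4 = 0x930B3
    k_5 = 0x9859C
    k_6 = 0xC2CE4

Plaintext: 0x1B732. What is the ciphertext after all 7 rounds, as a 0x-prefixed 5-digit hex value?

0x2CDFD

s_0 = plaintext = 0x1B732
s_1 = Round(s_0, k_0) = 0x03275
s_2 = Round(s_1, k_1) = 0x867D4
s_3 = Round(s_2, k_2) = 0x4BDA7
s_4 = Round(s_3, k_3) = 0x30124
s_5 = Round(s_4, k_4) = 0x55EC5
s_6 = Round(s_5, k_5) = 0x602D7
s_7 = Round(s_6, k_6) = 0x2CDFD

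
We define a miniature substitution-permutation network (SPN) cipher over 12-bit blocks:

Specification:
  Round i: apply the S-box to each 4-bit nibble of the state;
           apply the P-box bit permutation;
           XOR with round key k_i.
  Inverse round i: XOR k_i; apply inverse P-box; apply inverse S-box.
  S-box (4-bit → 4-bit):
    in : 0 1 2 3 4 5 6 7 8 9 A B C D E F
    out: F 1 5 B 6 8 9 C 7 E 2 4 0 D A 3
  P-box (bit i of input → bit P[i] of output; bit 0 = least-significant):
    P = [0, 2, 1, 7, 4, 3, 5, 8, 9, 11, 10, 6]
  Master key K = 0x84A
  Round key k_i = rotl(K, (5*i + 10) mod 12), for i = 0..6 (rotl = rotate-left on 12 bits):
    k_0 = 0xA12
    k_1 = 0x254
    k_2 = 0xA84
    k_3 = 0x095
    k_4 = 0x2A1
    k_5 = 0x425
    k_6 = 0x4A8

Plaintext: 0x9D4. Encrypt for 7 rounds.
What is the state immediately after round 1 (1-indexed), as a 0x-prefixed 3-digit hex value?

0x764

s_0 = plaintext = 0x9D4
s_1 = Round(s_0, k_0) = 0x764
s_2 = Round(s_1, k_1) = 0x702
s_3 = Round(s_2, k_2) = 0xFFF
s_4 = Round(s_3, k_3) = 0xA88
s_5 = Round(s_4, k_4) = 0xA9E
s_6 = Round(s_5, k_5) = 0xD89
s_7 = Round(s_6, k_6) = 0x256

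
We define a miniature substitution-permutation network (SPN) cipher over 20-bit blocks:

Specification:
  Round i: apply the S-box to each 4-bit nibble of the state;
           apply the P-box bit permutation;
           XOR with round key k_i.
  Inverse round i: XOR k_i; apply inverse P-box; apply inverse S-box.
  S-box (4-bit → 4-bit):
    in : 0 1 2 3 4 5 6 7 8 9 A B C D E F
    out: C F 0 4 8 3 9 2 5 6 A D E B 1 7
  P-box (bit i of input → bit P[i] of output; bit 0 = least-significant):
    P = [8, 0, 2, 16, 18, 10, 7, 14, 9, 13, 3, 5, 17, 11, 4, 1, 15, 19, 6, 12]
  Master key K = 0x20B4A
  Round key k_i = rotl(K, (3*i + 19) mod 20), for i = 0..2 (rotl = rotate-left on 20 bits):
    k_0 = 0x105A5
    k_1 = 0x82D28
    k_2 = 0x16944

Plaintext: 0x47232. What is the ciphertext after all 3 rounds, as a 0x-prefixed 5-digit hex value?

s_0 = plaintext = 0x47232
s_1 = Round(s_0, k_0) = 0x11D25
s_2 = Round(s_1, k_1) = 0x2965B
s_3 = Round(s_2, k_2) = 0x46670

0x46670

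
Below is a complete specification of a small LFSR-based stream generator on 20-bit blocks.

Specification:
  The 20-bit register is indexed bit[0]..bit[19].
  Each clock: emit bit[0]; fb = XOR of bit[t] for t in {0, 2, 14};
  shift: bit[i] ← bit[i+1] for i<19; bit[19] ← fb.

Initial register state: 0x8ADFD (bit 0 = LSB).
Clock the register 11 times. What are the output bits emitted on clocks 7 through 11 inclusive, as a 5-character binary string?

11101

reg_0 = 0x8ADFD
clock 1: out=1, reg = 0x456FE
clock 2: out=0, reg = 0x22B7F
clock 3: out=1, reg = 0x115BF
clock 4: out=1, reg = 0x08ADF
clock 5: out=1, reg = 0x0456F
clock 6: out=1, reg = 0x822B7
clock 7: out=1, reg = 0x4115B
clock 8: out=1, reg = 0xA08AD
clock 9: out=1, reg = 0x50456
clock 10: out=0, reg = 0xA822B
clock 11: out=1, reg = 0xD4115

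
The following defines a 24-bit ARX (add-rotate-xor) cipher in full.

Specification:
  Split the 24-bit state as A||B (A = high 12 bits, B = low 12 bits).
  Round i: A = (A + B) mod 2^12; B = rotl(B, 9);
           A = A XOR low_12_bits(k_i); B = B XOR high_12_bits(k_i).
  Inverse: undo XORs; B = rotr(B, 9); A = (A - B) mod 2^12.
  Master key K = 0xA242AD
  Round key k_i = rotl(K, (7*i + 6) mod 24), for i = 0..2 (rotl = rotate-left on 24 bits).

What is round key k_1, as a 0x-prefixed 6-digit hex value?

K = 0xA242AD
k_0 = rotl(K, (7*0+6) mod 24) = rotl(K, 6) = 0x90AB68
k_1 = rotl(K, (7*1+6) mod 24) = rotl(K, 13) = 0x55B448

0x55B448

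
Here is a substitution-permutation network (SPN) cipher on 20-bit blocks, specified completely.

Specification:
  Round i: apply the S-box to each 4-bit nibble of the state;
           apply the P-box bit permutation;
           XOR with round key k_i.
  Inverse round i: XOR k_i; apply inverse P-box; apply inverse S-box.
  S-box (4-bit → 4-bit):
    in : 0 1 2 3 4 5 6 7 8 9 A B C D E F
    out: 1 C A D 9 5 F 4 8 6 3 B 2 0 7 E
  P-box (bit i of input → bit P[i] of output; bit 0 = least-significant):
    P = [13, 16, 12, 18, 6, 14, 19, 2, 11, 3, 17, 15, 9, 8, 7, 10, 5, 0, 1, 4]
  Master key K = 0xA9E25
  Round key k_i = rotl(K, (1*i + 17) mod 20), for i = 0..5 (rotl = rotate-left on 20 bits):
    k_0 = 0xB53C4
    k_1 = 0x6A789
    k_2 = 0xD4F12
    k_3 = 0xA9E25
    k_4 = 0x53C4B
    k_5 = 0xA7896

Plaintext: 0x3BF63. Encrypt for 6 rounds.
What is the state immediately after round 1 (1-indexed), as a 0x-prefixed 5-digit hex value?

0x5A4BA

s_0 = plaintext = 0x3BF63
s_1 = Round(s_0, k_0) = 0x5A4BA
s_2 = Round(s_1, k_1) = 0x74CEF
s_3 = Round(s_2, k_2) = 0x01958
s_4 = Round(s_3, k_3) = 0x49ACD
s_5 = Round(s_4, k_4) = 0x575F3
s_6 = Round(s_5, k_5) = 0x40030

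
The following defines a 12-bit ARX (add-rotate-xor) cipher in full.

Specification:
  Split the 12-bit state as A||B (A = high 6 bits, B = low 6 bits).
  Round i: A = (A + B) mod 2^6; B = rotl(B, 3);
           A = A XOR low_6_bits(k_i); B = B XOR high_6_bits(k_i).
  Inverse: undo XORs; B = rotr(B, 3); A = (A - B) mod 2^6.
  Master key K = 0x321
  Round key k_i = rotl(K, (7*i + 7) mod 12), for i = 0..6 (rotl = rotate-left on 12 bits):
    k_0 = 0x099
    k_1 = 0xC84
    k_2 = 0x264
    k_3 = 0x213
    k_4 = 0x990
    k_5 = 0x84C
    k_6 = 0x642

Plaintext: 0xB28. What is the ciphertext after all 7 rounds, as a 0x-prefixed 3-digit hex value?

0x4EA

s_0 = plaintext = 0xB28
s_1 = Round(s_0, k_0) = 0x347
s_2 = Round(s_1, k_1) = 0x40A
s_3 = Round(s_2, k_2) = 0xF98
s_4 = Round(s_3, k_3) = 0x14B
s_5 = Round(s_4, k_4) = 0x03F
s_6 = Round(s_5, k_5) = 0xCDE
s_7 = Round(s_6, k_6) = 0x4EA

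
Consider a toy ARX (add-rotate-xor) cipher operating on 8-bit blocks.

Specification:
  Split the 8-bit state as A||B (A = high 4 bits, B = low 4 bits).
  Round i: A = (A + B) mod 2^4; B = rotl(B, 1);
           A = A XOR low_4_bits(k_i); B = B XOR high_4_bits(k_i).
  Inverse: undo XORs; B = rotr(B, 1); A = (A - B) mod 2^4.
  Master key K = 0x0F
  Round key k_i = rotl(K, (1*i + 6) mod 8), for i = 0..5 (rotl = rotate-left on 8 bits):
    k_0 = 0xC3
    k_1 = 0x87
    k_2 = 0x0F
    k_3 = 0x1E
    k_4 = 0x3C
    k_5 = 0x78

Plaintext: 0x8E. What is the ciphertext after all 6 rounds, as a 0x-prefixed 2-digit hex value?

s_0 = plaintext = 0x8E
s_1 = Round(s_0, k_0) = 0x51
s_2 = Round(s_1, k_1) = 0x1A
s_3 = Round(s_2, k_2) = 0x45
s_4 = Round(s_3, k_3) = 0x7B
s_5 = Round(s_4, k_4) = 0xE4
s_6 = Round(s_5, k_5) = 0xAF

0xAF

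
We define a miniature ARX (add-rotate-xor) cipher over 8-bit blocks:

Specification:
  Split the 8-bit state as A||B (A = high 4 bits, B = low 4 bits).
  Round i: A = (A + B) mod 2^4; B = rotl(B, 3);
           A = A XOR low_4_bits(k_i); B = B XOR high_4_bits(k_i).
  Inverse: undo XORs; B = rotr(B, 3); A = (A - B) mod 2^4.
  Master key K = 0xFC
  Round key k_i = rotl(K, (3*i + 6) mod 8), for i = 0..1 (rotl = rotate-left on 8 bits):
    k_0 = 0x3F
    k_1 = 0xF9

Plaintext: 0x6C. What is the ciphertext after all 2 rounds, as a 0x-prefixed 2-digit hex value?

0xB5

s_0 = plaintext = 0x6C
s_1 = Round(s_0, k_0) = 0xD5
s_2 = Round(s_1, k_1) = 0xB5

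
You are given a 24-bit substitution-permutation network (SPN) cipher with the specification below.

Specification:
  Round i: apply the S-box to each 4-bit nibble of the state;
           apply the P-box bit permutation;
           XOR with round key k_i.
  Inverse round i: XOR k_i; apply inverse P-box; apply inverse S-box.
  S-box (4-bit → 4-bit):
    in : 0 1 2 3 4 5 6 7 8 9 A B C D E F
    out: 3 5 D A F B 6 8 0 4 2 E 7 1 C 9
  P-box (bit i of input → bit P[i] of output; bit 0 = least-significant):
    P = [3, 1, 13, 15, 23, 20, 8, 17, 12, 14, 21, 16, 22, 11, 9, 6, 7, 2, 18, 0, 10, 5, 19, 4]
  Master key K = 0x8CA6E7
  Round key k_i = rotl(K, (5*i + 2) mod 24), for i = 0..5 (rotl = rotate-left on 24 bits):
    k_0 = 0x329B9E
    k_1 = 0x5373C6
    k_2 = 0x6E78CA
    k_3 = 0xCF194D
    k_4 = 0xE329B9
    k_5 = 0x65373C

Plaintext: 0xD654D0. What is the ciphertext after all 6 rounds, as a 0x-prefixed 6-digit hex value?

s_0 = plaintext = 0xD654D0
s_1 = Round(s_0, k_0) = 0xD7C7D0
s_2 = Round(s_1, k_1) = 0x927DCD
s_3 = Round(s_2, k_2) = 0xF26903
s_4 = Round(s_3, k_3) = 0x7B97DE
s_5 = Round(s_4, k_4) = 0x668BAC
s_6 = Round(s_5, k_5) = 0x585712

0x585712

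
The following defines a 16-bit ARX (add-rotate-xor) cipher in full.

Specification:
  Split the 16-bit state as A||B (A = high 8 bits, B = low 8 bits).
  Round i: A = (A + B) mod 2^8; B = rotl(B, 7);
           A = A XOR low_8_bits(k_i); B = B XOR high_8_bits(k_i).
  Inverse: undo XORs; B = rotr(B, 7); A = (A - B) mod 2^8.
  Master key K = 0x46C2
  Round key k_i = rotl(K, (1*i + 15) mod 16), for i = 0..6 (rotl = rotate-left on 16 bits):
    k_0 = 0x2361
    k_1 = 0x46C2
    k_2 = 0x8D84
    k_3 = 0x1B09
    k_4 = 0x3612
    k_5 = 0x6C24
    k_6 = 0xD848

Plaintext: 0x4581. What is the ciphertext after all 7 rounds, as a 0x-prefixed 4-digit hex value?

0xAF65

s_0 = plaintext = 0x4581
s_1 = Round(s_0, k_0) = 0xA7E3
s_2 = Round(s_1, k_1) = 0x48B7
s_3 = Round(s_2, k_2) = 0x7B56
s_4 = Round(s_3, k_3) = 0xD830
s_5 = Round(s_4, k_4) = 0x1A2E
s_6 = Round(s_5, k_5) = 0x6C7B
s_7 = Round(s_6, k_6) = 0xAF65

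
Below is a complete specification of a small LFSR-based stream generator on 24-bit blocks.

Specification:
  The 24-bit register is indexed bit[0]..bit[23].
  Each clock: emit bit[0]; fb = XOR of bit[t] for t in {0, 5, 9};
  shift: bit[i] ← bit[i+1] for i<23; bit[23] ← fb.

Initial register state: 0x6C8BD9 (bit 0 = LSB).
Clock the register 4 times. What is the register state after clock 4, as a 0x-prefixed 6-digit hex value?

0x26C8BD

reg_0 = 0x6C8BD9
clock 1: out=1, reg = 0x3645EC
clock 2: out=0, reg = 0x9B22F6
clock 3: out=0, reg = 0x4D917B
clock 4: out=1, reg = 0x26C8BD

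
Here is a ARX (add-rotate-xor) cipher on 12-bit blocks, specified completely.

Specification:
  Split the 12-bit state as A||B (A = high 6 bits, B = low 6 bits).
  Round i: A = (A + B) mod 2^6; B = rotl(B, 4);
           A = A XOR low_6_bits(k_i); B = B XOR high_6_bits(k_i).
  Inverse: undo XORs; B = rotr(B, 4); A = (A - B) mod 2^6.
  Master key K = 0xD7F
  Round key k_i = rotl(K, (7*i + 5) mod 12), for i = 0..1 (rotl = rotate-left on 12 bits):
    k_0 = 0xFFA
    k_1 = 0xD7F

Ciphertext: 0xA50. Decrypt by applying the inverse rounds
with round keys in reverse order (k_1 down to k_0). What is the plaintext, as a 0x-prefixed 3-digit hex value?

0x526

s_0 = ciphertext = 0xA50
s_1 = InvRound(s_0, k_1) = 0x016
s_2 = InvRound(s_1, k_0) = 0x526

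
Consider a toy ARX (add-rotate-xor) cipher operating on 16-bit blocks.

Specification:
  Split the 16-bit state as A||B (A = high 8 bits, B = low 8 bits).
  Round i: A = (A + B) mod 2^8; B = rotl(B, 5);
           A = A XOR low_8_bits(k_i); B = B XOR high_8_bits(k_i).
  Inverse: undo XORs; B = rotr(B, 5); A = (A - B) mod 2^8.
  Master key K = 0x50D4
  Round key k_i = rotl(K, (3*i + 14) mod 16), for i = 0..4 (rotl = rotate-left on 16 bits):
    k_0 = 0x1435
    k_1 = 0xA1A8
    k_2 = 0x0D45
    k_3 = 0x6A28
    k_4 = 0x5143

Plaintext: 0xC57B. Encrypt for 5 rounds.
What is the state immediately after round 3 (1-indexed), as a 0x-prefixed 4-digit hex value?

0x63D4

s_0 = plaintext = 0xC57B
s_1 = Round(s_0, k_0) = 0x757B
s_2 = Round(s_1, k_1) = 0x58CE
s_3 = Round(s_2, k_2) = 0x63D4
s_4 = Round(s_3, k_3) = 0x1FF0
s_5 = Round(s_4, k_4) = 0x4C4F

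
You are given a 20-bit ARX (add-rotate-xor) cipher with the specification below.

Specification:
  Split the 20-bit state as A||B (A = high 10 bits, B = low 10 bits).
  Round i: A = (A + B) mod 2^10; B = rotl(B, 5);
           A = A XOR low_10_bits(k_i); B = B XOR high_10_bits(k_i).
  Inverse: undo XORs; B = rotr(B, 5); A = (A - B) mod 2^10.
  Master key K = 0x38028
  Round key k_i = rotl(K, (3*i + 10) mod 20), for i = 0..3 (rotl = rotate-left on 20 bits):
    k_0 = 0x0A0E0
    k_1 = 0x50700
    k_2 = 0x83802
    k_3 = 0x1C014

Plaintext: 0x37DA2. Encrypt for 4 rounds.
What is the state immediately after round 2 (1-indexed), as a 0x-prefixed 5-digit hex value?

s_0 = plaintext = 0x37DA2
s_1 = Round(s_0, k_0) = 0x98465
s_2 = Round(s_1, k_1) = 0x719E2
s_3 = Round(s_2, k_2) = 0xEAA41
s_4 = Round(s_3, k_3) = 0x7FC42

0x719E2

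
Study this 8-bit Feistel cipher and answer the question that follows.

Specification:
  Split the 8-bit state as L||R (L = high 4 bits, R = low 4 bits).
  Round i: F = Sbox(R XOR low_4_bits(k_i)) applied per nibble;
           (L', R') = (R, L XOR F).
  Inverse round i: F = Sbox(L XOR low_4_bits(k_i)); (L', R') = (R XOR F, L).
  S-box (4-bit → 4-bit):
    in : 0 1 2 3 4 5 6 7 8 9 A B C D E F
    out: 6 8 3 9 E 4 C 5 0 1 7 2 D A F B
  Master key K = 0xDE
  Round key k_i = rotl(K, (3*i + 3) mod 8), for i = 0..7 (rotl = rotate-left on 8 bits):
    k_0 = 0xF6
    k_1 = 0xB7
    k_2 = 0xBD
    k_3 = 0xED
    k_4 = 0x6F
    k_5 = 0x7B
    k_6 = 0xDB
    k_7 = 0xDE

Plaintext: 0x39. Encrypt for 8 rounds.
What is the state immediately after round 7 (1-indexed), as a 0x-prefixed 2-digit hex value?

0xFE

s_0 = plaintext = 0x39
s_1 = Round(s_0, k_0) = 0x98
s_2 = Round(s_1, k_1) = 0x82
s_3 = Round(s_2, k_2) = 0x23
s_4 = Round(s_3, k_3) = 0x3D
s_5 = Round(s_4, k_4) = 0xD0
s_6 = Round(s_5, k_5) = 0x0F
s_7 = Round(s_6, k_6) = 0xFE
s_8 = Round(s_7, k_7) = 0xE9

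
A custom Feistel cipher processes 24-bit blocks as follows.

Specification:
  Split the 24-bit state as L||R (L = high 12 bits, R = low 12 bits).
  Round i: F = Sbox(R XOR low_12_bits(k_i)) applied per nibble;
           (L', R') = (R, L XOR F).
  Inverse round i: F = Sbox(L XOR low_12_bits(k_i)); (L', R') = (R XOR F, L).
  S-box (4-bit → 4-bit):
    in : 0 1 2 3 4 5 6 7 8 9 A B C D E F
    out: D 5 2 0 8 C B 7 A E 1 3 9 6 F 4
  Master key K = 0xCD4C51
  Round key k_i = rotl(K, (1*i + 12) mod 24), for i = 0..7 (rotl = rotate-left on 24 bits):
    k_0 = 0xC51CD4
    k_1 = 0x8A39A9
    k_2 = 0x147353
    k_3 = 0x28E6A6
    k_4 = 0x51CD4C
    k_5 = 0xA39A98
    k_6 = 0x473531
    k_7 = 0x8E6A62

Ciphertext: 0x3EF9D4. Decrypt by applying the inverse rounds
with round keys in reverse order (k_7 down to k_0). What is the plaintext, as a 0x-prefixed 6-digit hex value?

s_0 = ciphertext = 0x3EF9D4
s_1 = InvRound(s_0, k_7) = 0x7723EF
s_2 = InvRound(s_1, k_6) = 0x16F772
s_3 = InvRound(s_2, k_5) = 0x43516F
s_4 = InvRound(s_3, k_4) = 0xF11435
s_5 = InvRound(s_4, k_3) = 0xA02F11
s_6 = InvRound(s_5, k_2) = 0x1D4A02
s_7 = InvRound(s_6, k_1) = 0x0741D4
s_8 = InvRound(s_7, k_0) = 0x8C9074

0x8C9074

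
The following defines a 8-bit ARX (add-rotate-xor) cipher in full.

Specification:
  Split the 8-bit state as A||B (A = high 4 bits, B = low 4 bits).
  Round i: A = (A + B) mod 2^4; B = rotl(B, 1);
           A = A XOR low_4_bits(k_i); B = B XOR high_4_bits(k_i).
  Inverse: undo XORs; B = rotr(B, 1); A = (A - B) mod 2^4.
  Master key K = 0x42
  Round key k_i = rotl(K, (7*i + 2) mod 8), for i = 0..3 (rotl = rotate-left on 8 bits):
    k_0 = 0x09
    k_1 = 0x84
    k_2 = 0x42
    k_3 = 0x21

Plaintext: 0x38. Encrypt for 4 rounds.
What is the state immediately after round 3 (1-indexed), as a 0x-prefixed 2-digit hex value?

s_0 = plaintext = 0x38
s_1 = Round(s_0, k_0) = 0x21
s_2 = Round(s_1, k_1) = 0x7A
s_3 = Round(s_2, k_2) = 0x31
s_4 = Round(s_3, k_3) = 0x50

0x31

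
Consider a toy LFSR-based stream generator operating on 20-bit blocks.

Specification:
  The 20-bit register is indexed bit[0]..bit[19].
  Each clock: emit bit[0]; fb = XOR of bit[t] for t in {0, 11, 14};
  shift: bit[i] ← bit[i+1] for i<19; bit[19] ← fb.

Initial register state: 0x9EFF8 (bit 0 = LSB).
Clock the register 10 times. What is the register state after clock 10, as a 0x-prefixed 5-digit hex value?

reg_0 = 0x9EFF8
clock 1: out=0, reg = 0x4F7FC
clock 2: out=0, reg = 0xA7BFE
clock 3: out=0, reg = 0x53DFF
clock 4: out=1, reg = 0x29EFF
clock 5: out=1, reg = 0x14F7F
clock 6: out=1, reg = 0x8A7BF
clock 7: out=1, reg = 0xC53DF
clock 8: out=1, reg = 0x629EF
clock 9: out=1, reg = 0x314F7
clock 10: out=1, reg = 0x98A7B

0x98A7B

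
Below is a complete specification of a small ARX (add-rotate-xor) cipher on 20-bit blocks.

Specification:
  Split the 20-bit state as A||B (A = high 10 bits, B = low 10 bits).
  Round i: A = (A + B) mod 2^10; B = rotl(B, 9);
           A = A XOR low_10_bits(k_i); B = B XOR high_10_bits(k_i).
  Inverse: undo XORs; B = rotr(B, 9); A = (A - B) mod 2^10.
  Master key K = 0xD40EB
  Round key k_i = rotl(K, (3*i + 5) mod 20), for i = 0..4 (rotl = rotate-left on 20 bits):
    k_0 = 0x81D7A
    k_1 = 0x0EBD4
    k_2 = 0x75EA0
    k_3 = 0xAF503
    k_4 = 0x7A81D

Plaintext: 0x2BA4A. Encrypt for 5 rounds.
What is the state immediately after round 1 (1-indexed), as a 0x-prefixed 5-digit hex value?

s_0 = plaintext = 0x2BA4A
s_1 = Round(s_0, k_0) = 0xE0B22
s_2 = Round(s_1, k_1) = 0x5C1AB
s_3 = Round(s_2, k_2) = 0x6EF02
s_4 = Round(s_3, k_3) = 0x6FB3C
s_5 = Round(s_4, k_4) = 0x39C74

0xE0B22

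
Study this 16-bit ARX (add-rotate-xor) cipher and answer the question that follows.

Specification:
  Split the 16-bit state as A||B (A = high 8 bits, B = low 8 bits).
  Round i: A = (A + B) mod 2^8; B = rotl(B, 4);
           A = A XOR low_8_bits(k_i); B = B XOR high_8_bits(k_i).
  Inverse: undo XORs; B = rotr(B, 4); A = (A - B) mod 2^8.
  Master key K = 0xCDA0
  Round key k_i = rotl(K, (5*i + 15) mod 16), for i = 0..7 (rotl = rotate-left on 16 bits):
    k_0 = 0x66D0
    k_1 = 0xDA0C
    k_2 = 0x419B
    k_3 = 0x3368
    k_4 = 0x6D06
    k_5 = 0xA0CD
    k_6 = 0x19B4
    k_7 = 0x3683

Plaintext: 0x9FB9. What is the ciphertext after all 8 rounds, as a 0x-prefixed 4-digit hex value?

s_0 = plaintext = 0x9FB9
s_1 = Round(s_0, k_0) = 0x88FD
s_2 = Round(s_1, k_1) = 0x8905
s_3 = Round(s_2, k_2) = 0x1511
s_4 = Round(s_3, k_3) = 0x4E22
s_5 = Round(s_4, k_4) = 0x764F
s_6 = Round(s_5, k_5) = 0x0854
s_7 = Round(s_6, k_6) = 0xE85C
s_8 = Round(s_7, k_7) = 0xC7F3

0xC7F3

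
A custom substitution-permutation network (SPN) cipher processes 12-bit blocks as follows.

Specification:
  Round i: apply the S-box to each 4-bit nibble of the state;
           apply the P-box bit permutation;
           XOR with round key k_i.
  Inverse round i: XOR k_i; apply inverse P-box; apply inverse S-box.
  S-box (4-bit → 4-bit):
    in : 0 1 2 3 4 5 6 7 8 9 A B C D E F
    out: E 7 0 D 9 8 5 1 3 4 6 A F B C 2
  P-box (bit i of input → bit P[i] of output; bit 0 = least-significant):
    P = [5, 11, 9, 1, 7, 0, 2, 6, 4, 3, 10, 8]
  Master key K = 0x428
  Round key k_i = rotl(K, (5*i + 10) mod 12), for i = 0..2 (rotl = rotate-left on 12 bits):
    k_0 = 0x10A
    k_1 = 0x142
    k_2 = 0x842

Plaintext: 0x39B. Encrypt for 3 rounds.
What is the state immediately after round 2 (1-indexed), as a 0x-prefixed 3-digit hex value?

0xEFD

s_0 = plaintext = 0x39B
s_1 = Round(s_0, k_0) = 0xC1C
s_2 = Round(s_1, k_1) = 0xEFD
s_3 = Round(s_2, k_2) = 0x561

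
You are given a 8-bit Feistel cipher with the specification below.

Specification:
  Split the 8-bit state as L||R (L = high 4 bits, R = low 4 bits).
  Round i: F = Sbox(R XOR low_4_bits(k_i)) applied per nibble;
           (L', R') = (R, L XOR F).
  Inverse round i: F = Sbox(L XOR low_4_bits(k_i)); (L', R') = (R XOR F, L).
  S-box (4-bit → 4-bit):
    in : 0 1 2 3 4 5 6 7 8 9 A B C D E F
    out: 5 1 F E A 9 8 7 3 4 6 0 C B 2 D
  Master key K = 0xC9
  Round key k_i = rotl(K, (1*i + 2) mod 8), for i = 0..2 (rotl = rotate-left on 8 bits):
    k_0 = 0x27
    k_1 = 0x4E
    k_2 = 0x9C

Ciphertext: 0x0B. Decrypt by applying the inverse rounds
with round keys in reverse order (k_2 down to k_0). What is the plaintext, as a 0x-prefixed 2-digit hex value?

s_0 = ciphertext = 0x0B
s_1 = InvRound(s_0, k_2) = 0x70
s_2 = InvRound(s_1, k_1) = 0x47
s_3 = InvRound(s_2, k_0) = 0x94

0x94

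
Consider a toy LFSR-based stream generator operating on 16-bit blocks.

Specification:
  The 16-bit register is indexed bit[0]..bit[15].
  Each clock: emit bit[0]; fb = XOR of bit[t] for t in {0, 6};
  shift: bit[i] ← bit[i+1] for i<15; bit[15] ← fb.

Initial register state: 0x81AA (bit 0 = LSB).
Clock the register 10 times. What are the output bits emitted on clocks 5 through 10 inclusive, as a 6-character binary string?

010110

reg_0 = 0x81AA
clock 1: out=0, reg = 0x40D5
clock 2: out=1, reg = 0x206A
clock 3: out=0, reg = 0x9035
clock 4: out=1, reg = 0xC81A
clock 5: out=0, reg = 0x640D
clock 6: out=1, reg = 0xB206
clock 7: out=0, reg = 0x5903
clock 8: out=1, reg = 0xAC81
clock 9: out=1, reg = 0xD640
clock 10: out=0, reg = 0xEB20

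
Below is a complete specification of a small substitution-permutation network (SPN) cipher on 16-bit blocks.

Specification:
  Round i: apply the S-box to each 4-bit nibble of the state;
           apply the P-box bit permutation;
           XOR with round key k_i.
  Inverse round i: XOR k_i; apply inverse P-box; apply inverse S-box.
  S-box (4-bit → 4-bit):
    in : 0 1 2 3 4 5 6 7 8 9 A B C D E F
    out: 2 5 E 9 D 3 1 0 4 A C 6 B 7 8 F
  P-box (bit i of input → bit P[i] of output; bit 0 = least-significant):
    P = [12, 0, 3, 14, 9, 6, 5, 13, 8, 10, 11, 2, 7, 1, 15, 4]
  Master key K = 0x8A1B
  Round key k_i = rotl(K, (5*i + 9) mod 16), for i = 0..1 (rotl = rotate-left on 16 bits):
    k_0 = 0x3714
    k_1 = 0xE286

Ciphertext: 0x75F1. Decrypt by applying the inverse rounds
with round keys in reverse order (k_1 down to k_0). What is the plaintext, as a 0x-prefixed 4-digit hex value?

s_0 = ciphertext = 0x75F1
s_1 = InvRound(s_0, k_1) = 0x2CD5
s_2 = InvRound(s_1, k_0) = 0x6155

0x6155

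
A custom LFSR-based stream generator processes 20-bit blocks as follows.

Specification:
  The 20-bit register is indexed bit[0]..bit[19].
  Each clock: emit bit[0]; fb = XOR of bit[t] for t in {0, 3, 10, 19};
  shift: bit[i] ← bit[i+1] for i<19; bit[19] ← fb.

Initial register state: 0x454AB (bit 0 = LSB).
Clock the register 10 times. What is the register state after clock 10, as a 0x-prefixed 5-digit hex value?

0x46515

reg_0 = 0x454AB
clock 1: out=1, reg = 0xA2A55
clock 2: out=1, reg = 0x5152A
clock 3: out=0, reg = 0x28A95
clock 4: out=1, reg = 0x9454A
clock 5: out=0, reg = 0xCA2A5
clock 6: out=1, reg = 0x65152
clock 7: out=0, reg = 0x328A9
clock 8: out=1, reg = 0x19454
clock 9: out=0, reg = 0x8CA2A
clock 10: out=0, reg = 0x46515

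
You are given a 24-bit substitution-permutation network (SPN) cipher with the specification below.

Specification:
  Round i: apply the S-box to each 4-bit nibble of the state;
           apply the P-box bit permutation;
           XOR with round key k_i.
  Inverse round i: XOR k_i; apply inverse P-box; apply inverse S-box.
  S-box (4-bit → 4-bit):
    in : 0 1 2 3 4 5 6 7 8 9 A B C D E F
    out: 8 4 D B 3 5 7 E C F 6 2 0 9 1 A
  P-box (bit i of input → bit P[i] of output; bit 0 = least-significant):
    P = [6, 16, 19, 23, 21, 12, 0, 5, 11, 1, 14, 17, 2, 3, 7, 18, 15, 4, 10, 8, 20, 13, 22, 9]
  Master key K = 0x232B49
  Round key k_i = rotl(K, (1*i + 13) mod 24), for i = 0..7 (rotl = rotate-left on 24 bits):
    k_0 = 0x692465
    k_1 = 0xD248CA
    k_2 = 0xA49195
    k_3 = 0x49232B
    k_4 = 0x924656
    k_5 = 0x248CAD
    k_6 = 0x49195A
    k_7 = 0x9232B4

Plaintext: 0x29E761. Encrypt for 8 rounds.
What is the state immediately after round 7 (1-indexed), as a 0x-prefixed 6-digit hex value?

0xD6BE1D

s_0 = plaintext = 0x29E761
s_1 = Round(s_0, k_0) = 0x13F372
s_2 = Round(s_1, k_1) = 0x1CD1B1
s_3 = Round(s_2, k_2) = 0xE8C191
s_4 = Round(s_3, k_3) = 0x71760A
s_5 = Round(s_4, k_4) = 0xDF28FC
s_6 = Round(s_5, k_5) = 0x32DF19
s_7 = Round(s_6, k_6) = 0xD6BE1D
s_8 = Round(s_7, k_7) = 0x02BCED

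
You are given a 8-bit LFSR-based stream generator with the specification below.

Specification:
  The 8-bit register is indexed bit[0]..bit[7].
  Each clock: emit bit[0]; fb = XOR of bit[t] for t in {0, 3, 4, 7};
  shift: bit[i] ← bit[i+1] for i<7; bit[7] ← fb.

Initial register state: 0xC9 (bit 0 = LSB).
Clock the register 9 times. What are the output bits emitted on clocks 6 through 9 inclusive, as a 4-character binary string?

0111

reg_0 = 0xC9
clock 1: out=1, reg = 0xE4
clock 2: out=0, reg = 0xF2
clock 3: out=0, reg = 0x79
clock 4: out=1, reg = 0xBC
clock 5: out=0, reg = 0xDE
clock 6: out=0, reg = 0xEF
clock 7: out=1, reg = 0xF7
clock 8: out=1, reg = 0xFB
clock 9: out=1, reg = 0x7D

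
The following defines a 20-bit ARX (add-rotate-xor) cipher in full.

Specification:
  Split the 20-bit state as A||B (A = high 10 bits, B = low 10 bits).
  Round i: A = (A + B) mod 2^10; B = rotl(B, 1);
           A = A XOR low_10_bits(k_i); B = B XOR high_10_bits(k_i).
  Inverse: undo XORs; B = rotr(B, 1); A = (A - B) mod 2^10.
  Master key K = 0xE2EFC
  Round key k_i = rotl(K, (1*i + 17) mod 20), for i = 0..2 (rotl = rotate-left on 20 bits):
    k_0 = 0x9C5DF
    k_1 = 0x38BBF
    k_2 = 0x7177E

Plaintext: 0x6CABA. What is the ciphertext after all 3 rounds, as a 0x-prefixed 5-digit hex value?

0xA3412

s_0 = plaintext = 0x6CABA
s_1 = Round(s_0, k_0) = 0x6CF04
s_2 = Round(s_1, k_1) = 0xC22EB
s_3 = Round(s_2, k_2) = 0xA3412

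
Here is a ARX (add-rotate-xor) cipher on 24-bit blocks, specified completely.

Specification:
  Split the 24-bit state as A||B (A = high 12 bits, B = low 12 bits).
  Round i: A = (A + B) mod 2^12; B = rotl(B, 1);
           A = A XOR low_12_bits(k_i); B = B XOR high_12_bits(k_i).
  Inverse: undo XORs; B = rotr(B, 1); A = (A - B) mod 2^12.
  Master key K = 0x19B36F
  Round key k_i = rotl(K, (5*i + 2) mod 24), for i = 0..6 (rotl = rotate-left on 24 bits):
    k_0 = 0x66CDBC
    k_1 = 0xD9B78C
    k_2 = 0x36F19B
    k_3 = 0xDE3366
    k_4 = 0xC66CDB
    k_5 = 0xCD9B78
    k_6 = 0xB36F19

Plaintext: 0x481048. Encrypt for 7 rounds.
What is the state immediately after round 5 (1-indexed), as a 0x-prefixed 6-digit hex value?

s_0 = plaintext = 0x481048
s_1 = Round(s_0, k_0) = 0x9756FC
s_2 = Round(s_1, k_1) = 0x7FD063
s_3 = Round(s_2, k_2) = 0x9FB3A9
s_4 = Round(s_3, k_3) = 0xEC2AB1
s_5 = Round(s_4, k_4) = 0x5A8905
s_6 = Round(s_5, k_5) = 0x5D5ED2
s_7 = Round(s_6, k_6) = 0xBBE693

0x5A8905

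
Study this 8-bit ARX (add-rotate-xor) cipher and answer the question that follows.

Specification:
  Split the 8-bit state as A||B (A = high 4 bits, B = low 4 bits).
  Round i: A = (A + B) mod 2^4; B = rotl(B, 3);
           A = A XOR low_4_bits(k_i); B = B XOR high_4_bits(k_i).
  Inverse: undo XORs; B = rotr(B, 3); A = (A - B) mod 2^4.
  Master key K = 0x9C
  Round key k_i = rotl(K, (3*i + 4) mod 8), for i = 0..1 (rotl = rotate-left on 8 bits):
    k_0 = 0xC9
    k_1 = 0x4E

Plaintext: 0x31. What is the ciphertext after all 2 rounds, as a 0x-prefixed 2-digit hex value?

s_0 = plaintext = 0x31
s_1 = Round(s_0, k_0) = 0xD4
s_2 = Round(s_1, k_1) = 0xF6

0xF6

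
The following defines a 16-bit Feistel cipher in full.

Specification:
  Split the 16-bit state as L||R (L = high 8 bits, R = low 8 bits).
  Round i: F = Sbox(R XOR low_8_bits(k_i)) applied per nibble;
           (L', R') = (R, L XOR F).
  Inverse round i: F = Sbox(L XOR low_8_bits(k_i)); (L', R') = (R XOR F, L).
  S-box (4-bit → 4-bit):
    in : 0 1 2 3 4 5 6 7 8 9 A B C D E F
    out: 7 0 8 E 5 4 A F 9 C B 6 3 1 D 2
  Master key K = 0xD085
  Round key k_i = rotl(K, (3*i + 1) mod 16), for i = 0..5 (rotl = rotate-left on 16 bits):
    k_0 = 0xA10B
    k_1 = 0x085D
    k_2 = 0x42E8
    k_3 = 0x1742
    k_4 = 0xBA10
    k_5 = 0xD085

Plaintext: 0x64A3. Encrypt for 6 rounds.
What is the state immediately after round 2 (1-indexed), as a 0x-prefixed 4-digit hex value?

0xDD34

s_0 = plaintext = 0x64A3
s_1 = Round(s_0, k_0) = 0xA3DD
s_2 = Round(s_1, k_1) = 0xDD34
s_3 = Round(s_2, k_2) = 0x34CE
s_4 = Round(s_3, k_3) = 0xCEA7
s_5 = Round(s_4, k_4) = 0xA7A1
s_6 = Round(s_5, k_5) = 0xA122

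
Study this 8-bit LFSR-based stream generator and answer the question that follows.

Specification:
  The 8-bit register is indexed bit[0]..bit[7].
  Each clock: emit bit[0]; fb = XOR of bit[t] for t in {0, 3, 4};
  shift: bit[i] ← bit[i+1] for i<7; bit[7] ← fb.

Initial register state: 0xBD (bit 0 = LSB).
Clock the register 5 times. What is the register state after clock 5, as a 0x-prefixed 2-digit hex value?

reg_0 = 0xBD
clock 1: out=1, reg = 0xDE
clock 2: out=0, reg = 0x6F
clock 3: out=1, reg = 0x37
clock 4: out=1, reg = 0x1B
clock 5: out=1, reg = 0x8D

0x8D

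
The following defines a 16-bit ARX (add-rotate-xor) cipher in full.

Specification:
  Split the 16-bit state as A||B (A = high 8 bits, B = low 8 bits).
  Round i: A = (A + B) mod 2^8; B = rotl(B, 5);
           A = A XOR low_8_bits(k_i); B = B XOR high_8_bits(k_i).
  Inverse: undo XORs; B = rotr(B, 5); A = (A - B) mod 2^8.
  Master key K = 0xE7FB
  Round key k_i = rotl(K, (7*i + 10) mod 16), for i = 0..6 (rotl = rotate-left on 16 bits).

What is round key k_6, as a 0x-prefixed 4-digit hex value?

0x7FBE

K = 0xE7FB
k_0 = rotl(K, (7*0+10) mod 16) = rotl(K, 10) = 0xEF9F
k_1 = rotl(K, (7*1+10) mod 16) = rotl(K, 1) = 0xCFF7
k_2 = rotl(K, (7*2+10) mod 16) = rotl(K, 8) = 0xFBE7
k_3 = rotl(K, (7*3+10) mod 16) = rotl(K, 15) = 0xF3FD
k_4 = rotl(K, (7*4+10) mod 16) = rotl(K, 6) = 0xFEF9
k_5 = rotl(K, (7*5+10) mod 16) = rotl(K, 13) = 0x7CFF
k_6 = rotl(K, (7*6+10) mod 16) = rotl(K, 4) = 0x7FBE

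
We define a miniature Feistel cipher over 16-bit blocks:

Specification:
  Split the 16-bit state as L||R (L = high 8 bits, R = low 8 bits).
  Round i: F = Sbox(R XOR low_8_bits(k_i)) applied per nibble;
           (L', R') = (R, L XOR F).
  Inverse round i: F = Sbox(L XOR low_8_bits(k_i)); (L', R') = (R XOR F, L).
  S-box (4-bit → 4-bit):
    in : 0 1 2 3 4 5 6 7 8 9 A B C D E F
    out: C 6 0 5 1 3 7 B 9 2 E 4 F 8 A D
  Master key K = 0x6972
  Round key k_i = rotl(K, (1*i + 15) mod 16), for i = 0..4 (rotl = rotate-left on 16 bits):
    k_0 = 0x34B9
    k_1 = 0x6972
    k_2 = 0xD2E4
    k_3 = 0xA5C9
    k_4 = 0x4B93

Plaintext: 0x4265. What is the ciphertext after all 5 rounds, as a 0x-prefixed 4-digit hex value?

0xFC4F

s_0 = plaintext = 0x4265
s_1 = Round(s_0, k_0) = 0x65CD
s_2 = Round(s_1, k_1) = 0xCD28
s_3 = Round(s_2, k_2) = 0x2832
s_4 = Round(s_3, k_3) = 0x32FC
s_5 = Round(s_4, k_4) = 0xFC4F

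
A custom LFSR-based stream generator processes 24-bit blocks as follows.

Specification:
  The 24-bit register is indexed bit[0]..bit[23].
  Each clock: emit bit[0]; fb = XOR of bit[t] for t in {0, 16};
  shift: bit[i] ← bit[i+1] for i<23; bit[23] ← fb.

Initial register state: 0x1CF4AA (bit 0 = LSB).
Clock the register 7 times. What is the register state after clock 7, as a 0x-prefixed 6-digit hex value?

reg_0 = 0x1CF4AA
clock 1: out=0, reg = 0x0E7A55
clock 2: out=1, reg = 0x873D2A
clock 3: out=0, reg = 0xC39E95
clock 4: out=1, reg = 0x61CF4A
clock 5: out=0, reg = 0xB0E7A5
clock 6: out=1, reg = 0xD873D2
clock 7: out=0, reg = 0x6C39E9

0x6C39E9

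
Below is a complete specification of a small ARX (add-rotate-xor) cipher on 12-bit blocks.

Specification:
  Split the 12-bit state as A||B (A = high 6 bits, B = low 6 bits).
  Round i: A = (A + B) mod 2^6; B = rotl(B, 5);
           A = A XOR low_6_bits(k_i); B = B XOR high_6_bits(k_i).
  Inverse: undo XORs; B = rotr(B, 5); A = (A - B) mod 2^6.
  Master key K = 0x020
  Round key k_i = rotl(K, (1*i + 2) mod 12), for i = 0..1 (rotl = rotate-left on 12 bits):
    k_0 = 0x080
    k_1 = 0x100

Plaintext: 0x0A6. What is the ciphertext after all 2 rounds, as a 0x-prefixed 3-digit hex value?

s_0 = plaintext = 0x0A6
s_1 = Round(s_0, k_0) = 0xA11
s_2 = Round(s_1, k_1) = 0xE6C

0xE6C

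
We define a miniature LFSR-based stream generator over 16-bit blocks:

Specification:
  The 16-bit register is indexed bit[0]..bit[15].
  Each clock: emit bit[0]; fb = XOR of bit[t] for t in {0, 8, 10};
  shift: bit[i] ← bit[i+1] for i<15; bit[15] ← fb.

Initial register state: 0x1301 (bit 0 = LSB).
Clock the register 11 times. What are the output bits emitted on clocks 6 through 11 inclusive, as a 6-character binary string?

000110

reg_0 = 0x1301
clock 1: out=1, reg = 0x0980
clock 2: out=0, reg = 0x84C0
clock 3: out=0, reg = 0xC260
clock 4: out=0, reg = 0x6130
clock 5: out=0, reg = 0xB098
clock 6: out=0, reg = 0x584C
clock 7: out=0, reg = 0x2C26
clock 8: out=0, reg = 0x9613
clock 9: out=1, reg = 0x4B09
clock 10: out=1, reg = 0x2584
clock 11: out=0, reg = 0x12C2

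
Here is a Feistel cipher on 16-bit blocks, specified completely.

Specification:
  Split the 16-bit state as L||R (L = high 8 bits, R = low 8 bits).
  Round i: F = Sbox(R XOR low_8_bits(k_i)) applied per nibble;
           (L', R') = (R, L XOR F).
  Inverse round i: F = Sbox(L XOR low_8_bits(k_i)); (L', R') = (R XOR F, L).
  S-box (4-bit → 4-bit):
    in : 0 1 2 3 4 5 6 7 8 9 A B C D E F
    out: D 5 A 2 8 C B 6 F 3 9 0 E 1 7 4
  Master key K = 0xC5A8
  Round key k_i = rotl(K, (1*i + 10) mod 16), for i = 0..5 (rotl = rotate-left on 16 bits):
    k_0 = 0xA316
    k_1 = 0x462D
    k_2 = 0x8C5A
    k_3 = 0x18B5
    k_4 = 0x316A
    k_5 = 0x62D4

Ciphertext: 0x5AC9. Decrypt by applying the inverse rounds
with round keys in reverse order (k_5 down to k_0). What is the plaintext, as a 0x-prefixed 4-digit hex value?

s_0 = ciphertext = 0x5AC9
s_1 = InvRound(s_0, k_5) = 0x3E5A
s_2 = InvRound(s_1, k_4) = 0x923E
s_3 = InvRound(s_2, k_3) = 0x9892
s_4 = InvRound(s_3, k_2) = 0x7898
s_5 = InvRound(s_4, k_1) = 0x5478
s_6 = InvRound(s_5, k_0) = 0xF254

0xF254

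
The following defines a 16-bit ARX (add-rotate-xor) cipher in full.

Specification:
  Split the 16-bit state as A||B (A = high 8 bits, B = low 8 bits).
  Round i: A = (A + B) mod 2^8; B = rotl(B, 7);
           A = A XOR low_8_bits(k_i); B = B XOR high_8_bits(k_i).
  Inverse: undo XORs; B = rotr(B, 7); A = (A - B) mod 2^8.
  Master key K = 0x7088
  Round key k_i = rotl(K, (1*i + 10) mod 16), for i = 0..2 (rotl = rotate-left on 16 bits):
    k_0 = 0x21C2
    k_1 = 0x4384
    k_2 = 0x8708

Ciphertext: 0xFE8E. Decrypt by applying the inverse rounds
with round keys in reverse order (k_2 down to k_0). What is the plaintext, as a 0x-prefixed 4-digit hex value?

s_0 = ciphertext = 0xFE8E
s_1 = InvRound(s_0, k_2) = 0xE412
s_2 = InvRound(s_1, k_1) = 0xBEA2
s_3 = InvRound(s_2, k_0) = 0x7507

0x7507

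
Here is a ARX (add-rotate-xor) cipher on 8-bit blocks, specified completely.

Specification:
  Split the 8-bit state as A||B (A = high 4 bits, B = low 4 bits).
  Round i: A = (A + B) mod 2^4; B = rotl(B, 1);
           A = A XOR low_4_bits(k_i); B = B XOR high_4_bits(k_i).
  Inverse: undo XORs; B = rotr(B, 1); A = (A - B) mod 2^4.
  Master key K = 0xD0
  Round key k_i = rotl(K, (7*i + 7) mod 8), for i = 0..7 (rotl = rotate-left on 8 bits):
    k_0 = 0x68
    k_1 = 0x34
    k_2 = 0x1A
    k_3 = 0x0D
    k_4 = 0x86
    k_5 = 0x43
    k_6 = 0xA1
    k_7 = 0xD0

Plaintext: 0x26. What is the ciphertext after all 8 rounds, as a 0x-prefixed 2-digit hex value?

0xE6

s_0 = plaintext = 0x26
s_1 = Round(s_0, k_0) = 0x0A
s_2 = Round(s_1, k_1) = 0xE6
s_3 = Round(s_2, k_2) = 0xED
s_4 = Round(s_3, k_3) = 0x6B
s_5 = Round(s_4, k_4) = 0x7F
s_6 = Round(s_5, k_5) = 0x5B
s_7 = Round(s_6, k_6) = 0x1D
s_8 = Round(s_7, k_7) = 0xE6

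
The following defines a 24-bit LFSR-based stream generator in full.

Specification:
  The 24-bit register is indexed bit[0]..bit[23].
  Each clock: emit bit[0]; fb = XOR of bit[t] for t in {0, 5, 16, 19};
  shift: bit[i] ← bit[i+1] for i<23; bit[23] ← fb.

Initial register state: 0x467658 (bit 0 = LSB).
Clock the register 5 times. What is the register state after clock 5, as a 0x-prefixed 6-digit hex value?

0x2233B2

reg_0 = 0x467658
clock 1: out=0, reg = 0x233B2C
clock 2: out=0, reg = 0x119D96
clock 3: out=0, reg = 0x88CECB
clock 4: out=1, reg = 0x446765
clock 5: out=1, reg = 0x2233B2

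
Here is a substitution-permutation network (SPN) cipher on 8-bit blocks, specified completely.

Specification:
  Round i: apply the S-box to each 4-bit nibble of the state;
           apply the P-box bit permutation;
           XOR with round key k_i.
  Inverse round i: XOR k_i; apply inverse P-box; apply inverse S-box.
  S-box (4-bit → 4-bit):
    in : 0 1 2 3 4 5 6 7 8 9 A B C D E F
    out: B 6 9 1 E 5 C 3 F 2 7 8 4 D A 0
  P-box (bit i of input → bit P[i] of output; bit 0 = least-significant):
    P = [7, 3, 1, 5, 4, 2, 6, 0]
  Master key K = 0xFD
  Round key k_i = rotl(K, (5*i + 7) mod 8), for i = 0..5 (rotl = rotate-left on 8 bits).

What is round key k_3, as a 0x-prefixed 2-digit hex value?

K = 0xFD
k_0 = rotl(K, (5*0+7) mod 8) = rotl(K, 7) = 0xFE
k_1 = rotl(K, (5*1+7) mod 8) = rotl(K, 4) = 0xDF
k_2 = rotl(K, (5*2+7) mod 8) = rotl(K, 1) = 0xFB
k_3 = rotl(K, (5*3+7) mod 8) = rotl(K, 6) = 0x7F

0x7F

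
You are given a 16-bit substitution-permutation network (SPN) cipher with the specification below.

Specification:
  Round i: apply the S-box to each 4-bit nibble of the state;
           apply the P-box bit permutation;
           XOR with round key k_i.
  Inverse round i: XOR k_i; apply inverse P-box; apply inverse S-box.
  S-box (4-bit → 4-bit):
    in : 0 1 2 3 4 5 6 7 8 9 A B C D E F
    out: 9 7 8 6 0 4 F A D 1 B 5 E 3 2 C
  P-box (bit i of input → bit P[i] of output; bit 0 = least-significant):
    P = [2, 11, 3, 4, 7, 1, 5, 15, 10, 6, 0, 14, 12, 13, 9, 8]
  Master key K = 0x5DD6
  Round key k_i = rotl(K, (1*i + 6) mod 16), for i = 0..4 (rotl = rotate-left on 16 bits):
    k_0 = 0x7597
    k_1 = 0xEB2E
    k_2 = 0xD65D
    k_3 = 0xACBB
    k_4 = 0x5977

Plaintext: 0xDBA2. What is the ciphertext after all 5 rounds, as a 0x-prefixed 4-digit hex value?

0xB4C9

s_0 = plaintext = 0xDBA2
s_1 = Round(s_0, k_0) = 0xC104
s_2 = Round(s_1, k_1) = 0x4CEF
s_3 = Round(s_2, k_2) = 0x9606
s_4 = Round(s_3, k_3) = 0x7066
s_5 = Round(s_4, k_4) = 0xB4C9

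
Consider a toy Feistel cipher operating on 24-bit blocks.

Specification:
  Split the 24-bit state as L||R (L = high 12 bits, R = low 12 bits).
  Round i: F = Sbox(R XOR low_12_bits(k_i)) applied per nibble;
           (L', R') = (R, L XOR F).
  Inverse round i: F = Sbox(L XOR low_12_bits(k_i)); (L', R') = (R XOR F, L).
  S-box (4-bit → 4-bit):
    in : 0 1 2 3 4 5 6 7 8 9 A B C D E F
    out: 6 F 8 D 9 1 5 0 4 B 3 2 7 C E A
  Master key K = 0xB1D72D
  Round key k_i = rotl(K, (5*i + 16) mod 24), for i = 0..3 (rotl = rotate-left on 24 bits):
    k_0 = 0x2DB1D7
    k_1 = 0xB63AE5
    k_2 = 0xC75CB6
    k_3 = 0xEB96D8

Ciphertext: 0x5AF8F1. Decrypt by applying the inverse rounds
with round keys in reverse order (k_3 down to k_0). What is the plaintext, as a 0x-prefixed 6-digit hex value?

0x2DEC32

s_0 = ciphertext = 0x5AF8F1
s_1 = InvRound(s_0, k_3) = 0x5F15AF
s_2 = InvRound(s_1, k_2) = 0xE3F5F1
s_3 = InvRound(s_2, k_1) = 0xC32E3F
s_4 = InvRound(s_3, k_0) = 0x2DEC32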